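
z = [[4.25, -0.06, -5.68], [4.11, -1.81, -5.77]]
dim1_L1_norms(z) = [9.99, 11.69]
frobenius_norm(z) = 10.19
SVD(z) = [[-0.7, -0.72], [-0.72, 0.7]] @ diag([10.112806567607604, 1.2331842223092615]) @ [[-0.58, 0.13, 0.80], [-0.15, -0.99, 0.05]]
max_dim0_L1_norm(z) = 11.45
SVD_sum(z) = [[4.11,  -0.93,  -5.64], [4.24,  -0.96,  -5.81]] + [[0.14, 0.87, -0.04], [-0.13, -0.85, 0.04]]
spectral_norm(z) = 10.11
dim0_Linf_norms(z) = [4.25, 1.81, 5.77]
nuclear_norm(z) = 11.35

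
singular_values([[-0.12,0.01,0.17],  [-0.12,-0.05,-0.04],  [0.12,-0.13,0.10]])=[0.22, 0.21, 0.11]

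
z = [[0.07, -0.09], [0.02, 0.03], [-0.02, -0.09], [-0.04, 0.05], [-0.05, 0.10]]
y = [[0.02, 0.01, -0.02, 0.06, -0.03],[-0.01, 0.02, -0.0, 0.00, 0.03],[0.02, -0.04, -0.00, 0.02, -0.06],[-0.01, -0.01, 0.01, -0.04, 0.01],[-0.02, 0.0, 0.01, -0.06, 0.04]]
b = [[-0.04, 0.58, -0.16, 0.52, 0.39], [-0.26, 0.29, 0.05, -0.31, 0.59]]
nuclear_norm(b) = 1.63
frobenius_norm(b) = 1.18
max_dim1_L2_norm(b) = 0.89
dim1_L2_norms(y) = [0.07, 0.04, 0.08, 0.04, 0.08]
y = z @ b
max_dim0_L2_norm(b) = 0.71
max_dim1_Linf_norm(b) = 0.59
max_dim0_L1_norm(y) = 0.18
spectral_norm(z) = 0.19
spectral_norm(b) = 0.97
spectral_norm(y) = 0.13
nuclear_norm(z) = 0.26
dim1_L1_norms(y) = [0.14, 0.06, 0.14, 0.08, 0.13]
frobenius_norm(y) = 0.14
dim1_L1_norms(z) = [0.16, 0.05, 0.11, 0.09, 0.15]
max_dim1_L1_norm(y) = 0.14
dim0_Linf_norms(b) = [0.26, 0.58, 0.16, 0.52, 0.59]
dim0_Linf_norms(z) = [0.07, 0.1]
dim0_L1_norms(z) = [0.2, 0.36]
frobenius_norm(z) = 0.20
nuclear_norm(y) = 0.20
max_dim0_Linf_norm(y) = 0.06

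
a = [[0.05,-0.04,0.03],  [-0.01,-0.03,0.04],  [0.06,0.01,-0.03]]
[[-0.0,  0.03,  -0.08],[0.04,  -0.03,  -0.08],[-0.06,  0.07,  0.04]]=a @ [[-1.00,  0.58,  -0.05], [-1.5,  -1.22,  1.03], [-0.41,  -1.55,  -1.18]]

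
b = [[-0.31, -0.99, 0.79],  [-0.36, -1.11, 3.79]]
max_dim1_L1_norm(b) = 5.26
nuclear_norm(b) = 4.84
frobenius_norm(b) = 4.17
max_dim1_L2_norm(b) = 3.97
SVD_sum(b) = [[-0.11, -0.36, 1.03], [-0.41, -1.29, 3.72]] + [[-0.2, -0.63, -0.24], [0.05, 0.18, 0.07]]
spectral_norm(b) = 4.11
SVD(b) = [[-0.27, -0.96], [-0.96, 0.27]] @ diag([4.109705924556015, 0.7324050885057987]) @ [[0.1,0.32,-0.94],[0.28,0.90,0.34]]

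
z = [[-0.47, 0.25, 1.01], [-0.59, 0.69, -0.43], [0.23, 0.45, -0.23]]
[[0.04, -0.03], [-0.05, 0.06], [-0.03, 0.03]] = z@[[0.01,-0.01], [-0.04,0.05], [0.05,-0.05]]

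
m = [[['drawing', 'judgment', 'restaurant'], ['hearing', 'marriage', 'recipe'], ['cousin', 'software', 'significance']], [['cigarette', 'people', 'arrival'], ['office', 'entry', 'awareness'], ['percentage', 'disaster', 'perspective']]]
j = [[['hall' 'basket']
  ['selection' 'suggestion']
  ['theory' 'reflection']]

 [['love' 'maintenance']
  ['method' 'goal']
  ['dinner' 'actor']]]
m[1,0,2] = 'arrival'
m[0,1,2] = 'recipe'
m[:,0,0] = ['drawing', 'cigarette']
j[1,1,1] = 'goal'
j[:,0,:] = [['hall', 'basket'], ['love', 'maintenance']]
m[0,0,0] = 'drawing'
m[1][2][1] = 'disaster'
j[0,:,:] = [['hall', 'basket'], ['selection', 'suggestion'], ['theory', 'reflection']]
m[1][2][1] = 'disaster'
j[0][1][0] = 'selection'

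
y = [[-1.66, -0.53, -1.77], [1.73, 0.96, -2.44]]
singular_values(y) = [3.18, 2.44]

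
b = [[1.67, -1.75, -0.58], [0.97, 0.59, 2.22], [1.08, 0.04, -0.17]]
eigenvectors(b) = [[(0.7+0j), 0.70-0.00j, (-0.35+0j)], [0.01-0.64j, 0.01+0.64j, -0.71+0.00j], [(0.21-0.24j), 0.21+0.24j, (0.61+0j)]]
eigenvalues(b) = [(1.47+1.78j), (1.47-1.78j), (-0.84+0j)]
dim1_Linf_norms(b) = [1.75, 2.22, 1.08]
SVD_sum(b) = [[0.9, -1.45, -1.39], [-0.57, 0.92, 0.88], [0.21, -0.34, -0.33]] + [[0.87, -0.14, 0.71], [1.59, -0.25, 1.30], [0.55, -0.09, 0.45]] + [[-0.11, -0.16, 0.1],[-0.05, -0.08, 0.05],[0.31, 0.47, -0.29]]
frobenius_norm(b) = 3.69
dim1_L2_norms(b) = [2.49, 2.49, 1.09]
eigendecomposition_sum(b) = [[0.88+0.61j,-0.82+0.47j,-0.44+0.90j],[0.57-0.78j,(0.41+0.75j),(0.81+0.42j)],[(0.47-0.12j),-0.08+0.42j,0.18+0.41j]] + [[(0.88-0.61j), (-0.82-0.47j), (-0.44-0.9j)],[(0.57+0.78j), (0.41-0.75j), 0.81-0.42j],[0.47+0.12j, -0.08-0.42j, (0.18-0.41j)]] + [[-0.09-0.00j, (-0.11+0j), 0.30+0.00j], [(-0.17-0j), -0.23+0.00j, 0.61+0.00j], [(0.15+0j), 0.20-0.00j, -0.52-0.00j]]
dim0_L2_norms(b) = [2.21, 1.85, 2.3]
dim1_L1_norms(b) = [4.0, 3.78, 1.29]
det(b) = -4.45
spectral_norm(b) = 2.66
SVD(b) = [[0.83, -0.46, 0.32], [-0.52, -0.84, 0.15], [0.20, -0.29, -0.94]] @ diag([2.658048113033958, 2.4647226513956584, 0.6797223554465204]) @ [[0.41, -0.66, -0.63], [-0.77, 0.12, -0.63], [-0.49, -0.74, 0.46]]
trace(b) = 2.09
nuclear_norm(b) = 5.80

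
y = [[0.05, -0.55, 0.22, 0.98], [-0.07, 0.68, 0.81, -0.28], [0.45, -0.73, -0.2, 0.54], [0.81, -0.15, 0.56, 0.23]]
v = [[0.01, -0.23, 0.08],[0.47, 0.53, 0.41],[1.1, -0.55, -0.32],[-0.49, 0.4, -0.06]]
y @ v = [[-0.50, -0.03, -0.35], [1.35, -0.18, 0.03], [-0.82, -0.16, -0.23], [0.44, -0.48, -0.19]]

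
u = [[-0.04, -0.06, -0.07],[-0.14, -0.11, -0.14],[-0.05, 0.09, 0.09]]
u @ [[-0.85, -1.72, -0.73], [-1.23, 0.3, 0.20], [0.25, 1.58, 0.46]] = [[0.09, -0.06, -0.02], [0.22, -0.01, 0.02], [-0.05, 0.26, 0.10]]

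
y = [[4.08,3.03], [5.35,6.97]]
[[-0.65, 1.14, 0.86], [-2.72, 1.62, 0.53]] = y@[[0.3,  0.25,  0.36], [-0.62,  0.04,  -0.20]]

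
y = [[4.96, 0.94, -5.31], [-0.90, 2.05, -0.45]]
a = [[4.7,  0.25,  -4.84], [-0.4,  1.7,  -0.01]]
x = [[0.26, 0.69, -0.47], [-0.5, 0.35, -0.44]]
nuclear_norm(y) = 9.61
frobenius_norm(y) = 7.67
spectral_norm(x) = 1.00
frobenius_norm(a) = 6.97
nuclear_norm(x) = 1.58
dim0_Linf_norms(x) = [0.5, 0.69, 0.47]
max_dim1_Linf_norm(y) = 5.31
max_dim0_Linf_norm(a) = 4.84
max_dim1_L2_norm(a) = 6.75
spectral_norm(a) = 6.75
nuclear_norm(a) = 8.49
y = x + a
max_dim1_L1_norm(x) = 1.42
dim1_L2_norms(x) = [0.87, 0.75]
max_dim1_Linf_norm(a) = 4.84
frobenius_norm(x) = 1.15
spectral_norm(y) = 7.33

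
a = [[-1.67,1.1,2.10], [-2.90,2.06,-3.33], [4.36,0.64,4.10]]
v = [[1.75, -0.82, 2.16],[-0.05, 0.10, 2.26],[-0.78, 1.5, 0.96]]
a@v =[[-4.62, 4.63, 0.89], [-2.58, -2.41, -4.81], [4.4, 2.64, 14.8]]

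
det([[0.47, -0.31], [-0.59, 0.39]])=0.000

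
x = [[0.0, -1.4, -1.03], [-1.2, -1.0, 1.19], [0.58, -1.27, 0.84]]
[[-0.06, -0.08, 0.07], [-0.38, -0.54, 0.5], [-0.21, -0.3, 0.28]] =x @ [[0.09, 0.13, -0.12], [0.13, 0.18, -0.17], [-0.12, -0.17, 0.16]]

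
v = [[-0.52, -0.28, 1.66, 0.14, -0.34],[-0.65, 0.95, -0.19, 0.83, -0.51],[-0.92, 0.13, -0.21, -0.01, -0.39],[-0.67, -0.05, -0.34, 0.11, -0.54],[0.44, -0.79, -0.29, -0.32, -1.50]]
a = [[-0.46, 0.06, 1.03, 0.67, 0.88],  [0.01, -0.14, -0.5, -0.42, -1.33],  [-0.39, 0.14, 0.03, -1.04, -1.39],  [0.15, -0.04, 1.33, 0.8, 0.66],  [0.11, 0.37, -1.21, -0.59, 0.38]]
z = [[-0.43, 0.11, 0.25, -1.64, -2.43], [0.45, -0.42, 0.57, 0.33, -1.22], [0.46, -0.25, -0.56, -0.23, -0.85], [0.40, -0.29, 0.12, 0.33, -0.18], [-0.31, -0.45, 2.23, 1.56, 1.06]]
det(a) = -0.16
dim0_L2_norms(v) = [1.48, 1.27, 1.74, 0.91, 1.75]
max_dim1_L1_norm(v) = 3.34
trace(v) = -1.17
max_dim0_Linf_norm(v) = 1.66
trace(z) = -0.02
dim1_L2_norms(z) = [2.98, 1.52, 1.17, 0.63, 2.97]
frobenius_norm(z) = 4.66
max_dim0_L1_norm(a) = 4.64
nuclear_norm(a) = 6.00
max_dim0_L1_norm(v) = 3.28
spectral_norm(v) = 1.87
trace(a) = 0.61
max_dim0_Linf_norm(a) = 1.39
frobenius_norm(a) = 3.59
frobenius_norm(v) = 3.28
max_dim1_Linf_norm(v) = 1.66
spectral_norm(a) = 3.03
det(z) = 0.11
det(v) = -0.62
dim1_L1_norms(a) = [3.1, 2.4, 2.99, 2.98, 2.66]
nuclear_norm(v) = 6.42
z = v @ a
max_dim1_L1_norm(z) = 5.61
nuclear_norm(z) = 7.69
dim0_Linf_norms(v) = [0.92, 0.95, 1.66, 0.83, 1.5]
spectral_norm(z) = 3.79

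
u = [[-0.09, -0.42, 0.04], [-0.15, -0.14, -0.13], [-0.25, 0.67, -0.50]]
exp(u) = [[0.94, -0.36, 0.05],[-0.12, 0.86, -0.10],[-0.23, 0.53, 0.57]]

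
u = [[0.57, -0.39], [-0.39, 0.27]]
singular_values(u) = [0.84, 0.0]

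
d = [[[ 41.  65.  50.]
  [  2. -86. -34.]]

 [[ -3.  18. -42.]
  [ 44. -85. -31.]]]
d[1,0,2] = -42.0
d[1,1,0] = 44.0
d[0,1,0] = 2.0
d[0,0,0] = 41.0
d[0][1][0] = 2.0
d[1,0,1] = 18.0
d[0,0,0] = 41.0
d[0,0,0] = 41.0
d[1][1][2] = -31.0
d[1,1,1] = -85.0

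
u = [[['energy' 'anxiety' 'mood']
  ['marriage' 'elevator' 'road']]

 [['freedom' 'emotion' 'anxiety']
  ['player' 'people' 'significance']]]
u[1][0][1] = 'emotion'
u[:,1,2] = ['road', 'significance']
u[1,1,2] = 'significance'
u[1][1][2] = 'significance'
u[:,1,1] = ['elevator', 'people']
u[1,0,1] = 'emotion'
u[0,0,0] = 'energy'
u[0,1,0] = 'marriage'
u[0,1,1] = 'elevator'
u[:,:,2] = [['mood', 'road'], ['anxiety', 'significance']]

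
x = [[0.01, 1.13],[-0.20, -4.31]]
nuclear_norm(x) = 4.50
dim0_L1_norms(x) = [0.21, 5.44]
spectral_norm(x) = 4.46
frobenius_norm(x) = 4.46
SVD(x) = [[0.25, -0.97],[-0.97, -0.25]] @ diag([4.459979624295078, 0.04100915596198667]) @ [[0.04, 1.0], [1.0, -0.04]]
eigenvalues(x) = [-0.04, -4.26]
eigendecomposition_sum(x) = [[-0.04, -0.01], [0.0, 0.0]] + [[0.05, 1.14],  [-0.20, -4.31]]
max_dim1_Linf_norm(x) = 4.31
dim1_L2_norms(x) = [1.13, 4.31]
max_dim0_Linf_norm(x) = 4.31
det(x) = 0.18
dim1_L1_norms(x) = [1.14, 4.51]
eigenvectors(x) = [[1.00,-0.26],  [-0.05,0.97]]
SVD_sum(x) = [[0.05, 1.13], [-0.19, -4.31]] + [[-0.04,0.00], [-0.01,0.00]]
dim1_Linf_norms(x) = [1.13, 4.31]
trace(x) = -4.30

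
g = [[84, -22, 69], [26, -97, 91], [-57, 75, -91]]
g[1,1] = -97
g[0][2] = 69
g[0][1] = -22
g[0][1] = -22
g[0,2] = 69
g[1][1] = -97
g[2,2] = -91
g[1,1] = -97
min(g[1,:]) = -97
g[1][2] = 91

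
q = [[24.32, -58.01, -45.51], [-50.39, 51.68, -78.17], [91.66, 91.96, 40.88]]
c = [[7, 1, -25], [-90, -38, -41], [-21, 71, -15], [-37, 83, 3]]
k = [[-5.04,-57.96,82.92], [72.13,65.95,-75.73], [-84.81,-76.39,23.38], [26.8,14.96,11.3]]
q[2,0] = 91.66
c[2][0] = -21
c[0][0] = 7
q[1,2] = -78.17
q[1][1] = 51.68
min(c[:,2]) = -41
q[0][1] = -58.01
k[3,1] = 14.96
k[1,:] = [72.13, 65.95, -75.73]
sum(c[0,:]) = -17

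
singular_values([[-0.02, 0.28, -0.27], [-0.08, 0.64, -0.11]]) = [0.74, 0.2]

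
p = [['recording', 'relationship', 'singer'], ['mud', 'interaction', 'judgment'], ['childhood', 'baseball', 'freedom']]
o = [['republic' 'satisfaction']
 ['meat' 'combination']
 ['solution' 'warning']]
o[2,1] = 'warning'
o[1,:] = ['meat', 'combination']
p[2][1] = 'baseball'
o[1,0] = 'meat'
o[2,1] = 'warning'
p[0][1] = 'relationship'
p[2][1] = 'baseball'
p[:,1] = ['relationship', 'interaction', 'baseball']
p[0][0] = 'recording'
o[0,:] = ['republic', 'satisfaction']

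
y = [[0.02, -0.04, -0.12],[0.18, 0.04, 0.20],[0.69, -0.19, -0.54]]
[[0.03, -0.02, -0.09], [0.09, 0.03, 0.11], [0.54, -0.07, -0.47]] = y @ [[0.68,  0.05,  -0.15], [0.05,  0.56,  -0.01], [-0.15,  -0.01,  0.69]]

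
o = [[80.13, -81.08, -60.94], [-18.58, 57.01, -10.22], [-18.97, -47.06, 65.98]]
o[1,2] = -10.22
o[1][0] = -18.58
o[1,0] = -18.58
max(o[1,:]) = 57.01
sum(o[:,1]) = -71.13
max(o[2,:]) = 65.98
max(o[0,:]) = 80.13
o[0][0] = 80.13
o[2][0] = -18.97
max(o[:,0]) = 80.13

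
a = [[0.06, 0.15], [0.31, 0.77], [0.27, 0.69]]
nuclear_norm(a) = 1.13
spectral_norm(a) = 1.12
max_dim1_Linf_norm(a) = 0.77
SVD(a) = [[-0.14, -0.06], [-0.74, -0.66], [-0.66, 0.75]] @ diag([1.1243090360738512, 0.0054029068739032335]) @ [[-0.37, -0.93], [-0.93, 0.37]]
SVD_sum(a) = [[0.06, 0.15], [0.31, 0.77], [0.27, 0.69]] + [[0.00, -0.0],  [0.0, -0.00],  [-0.0, 0.00]]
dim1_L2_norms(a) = [0.16, 0.83, 0.74]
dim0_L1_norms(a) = [0.64, 1.61]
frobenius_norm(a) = 1.12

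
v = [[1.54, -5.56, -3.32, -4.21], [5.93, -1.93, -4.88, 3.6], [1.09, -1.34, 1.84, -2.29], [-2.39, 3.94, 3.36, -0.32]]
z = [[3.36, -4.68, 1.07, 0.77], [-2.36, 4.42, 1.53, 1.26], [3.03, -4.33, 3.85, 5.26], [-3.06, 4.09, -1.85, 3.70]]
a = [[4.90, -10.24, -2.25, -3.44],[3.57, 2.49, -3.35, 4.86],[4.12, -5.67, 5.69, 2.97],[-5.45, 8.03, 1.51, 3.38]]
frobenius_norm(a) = 19.94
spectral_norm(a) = 16.82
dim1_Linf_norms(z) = [4.68, 4.42, 5.26, 4.09]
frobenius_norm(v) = 13.49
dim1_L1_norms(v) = [14.63, 16.34, 6.56, 10.01]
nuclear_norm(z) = 21.11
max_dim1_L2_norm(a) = 12.07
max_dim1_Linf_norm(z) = 5.26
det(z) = 64.81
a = z + v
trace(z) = 15.33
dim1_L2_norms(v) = [7.88, 8.7, 3.41, 5.71]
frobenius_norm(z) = 13.33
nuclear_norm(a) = 33.01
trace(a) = 16.46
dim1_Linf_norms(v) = [5.56, 5.93, 2.29, 3.94]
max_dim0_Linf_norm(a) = 10.24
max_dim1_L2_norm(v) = 8.7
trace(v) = 1.13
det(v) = -189.76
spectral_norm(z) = 11.03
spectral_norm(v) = 11.05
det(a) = 1086.90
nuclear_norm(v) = 21.77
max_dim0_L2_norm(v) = 7.21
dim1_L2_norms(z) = [5.91, 5.39, 8.39, 6.57]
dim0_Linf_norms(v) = [5.93, 5.56, 4.88, 4.21]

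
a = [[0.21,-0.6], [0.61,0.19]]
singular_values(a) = [0.65, 0.63]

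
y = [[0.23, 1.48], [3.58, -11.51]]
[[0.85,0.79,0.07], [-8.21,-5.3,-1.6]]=y@[[-0.30, 0.16, -0.19],[0.62, 0.51, 0.08]]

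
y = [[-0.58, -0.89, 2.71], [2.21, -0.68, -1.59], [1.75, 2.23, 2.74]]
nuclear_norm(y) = 9.22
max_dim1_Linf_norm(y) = 2.74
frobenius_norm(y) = 5.65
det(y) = 23.47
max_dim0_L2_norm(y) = 4.17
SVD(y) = [[0.49, -0.48, -0.72], [-0.36, 0.65, -0.67], [0.79, 0.59, 0.15]] @ diag([4.381834979579593, 3.1218452723711945, 1.7157518197881483]) @ [[0.07,0.36,0.93], [0.88,0.42,-0.23], [-0.47,0.83,-0.29]]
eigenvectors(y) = [[(-0.25+0.52j), -0.25-0.52j, (0.54+0j)], [0.74+0.00j, (0.74-0j), -0.04+0.00j], [-0.13-0.31j, -0.13+0.31j, (0.84+0j)]]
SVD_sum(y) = [[0.15, 0.78, 2.01], [-0.11, -0.56, -1.46], [0.25, 1.25, 3.23]] + [[-1.32,-0.63,0.34],[1.78,0.85,-0.46],[1.62,0.77,-0.42]] + [[0.59, -1.04, 0.36], [0.54, -0.96, 0.33], [-0.12, 0.21, -0.07]]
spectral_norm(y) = 4.38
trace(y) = 1.48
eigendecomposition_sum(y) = [[-0.81+0.60j, (-0.78-0.65j), 0.48-0.41j], [1.14+0.61j, -0.32+1.26j, (-0.74-0.33j)], [0.05-0.59j, (0.59-0.09j), -0.01+0.37j]] + [[-0.81-0.60j,-0.78+0.65j,0.48+0.41j], [(1.14-0.61j),-0.32-1.26j,-0.74+0.33j], [0.05+0.59j,(0.59+0.09j),(-0.01-0.37j)]] + [[1.05+0.00j, 0.67-0.00j, 1.75-0.00j], [(-0.07-0j), (-0.04+0j), -0.12+0.00j], [1.65+0.00j, (1.05-0j), (2.75-0j)]]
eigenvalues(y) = [(-1.14+2.23j), (-1.14-2.23j), (3.75+0j)]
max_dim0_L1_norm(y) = 7.04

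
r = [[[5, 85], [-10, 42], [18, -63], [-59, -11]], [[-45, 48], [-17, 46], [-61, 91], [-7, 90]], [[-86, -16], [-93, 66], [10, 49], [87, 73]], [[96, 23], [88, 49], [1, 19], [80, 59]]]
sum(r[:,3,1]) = 211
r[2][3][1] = 73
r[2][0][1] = -16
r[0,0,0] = 5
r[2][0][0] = -86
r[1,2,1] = 91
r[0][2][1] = -63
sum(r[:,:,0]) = 7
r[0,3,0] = -59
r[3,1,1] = 49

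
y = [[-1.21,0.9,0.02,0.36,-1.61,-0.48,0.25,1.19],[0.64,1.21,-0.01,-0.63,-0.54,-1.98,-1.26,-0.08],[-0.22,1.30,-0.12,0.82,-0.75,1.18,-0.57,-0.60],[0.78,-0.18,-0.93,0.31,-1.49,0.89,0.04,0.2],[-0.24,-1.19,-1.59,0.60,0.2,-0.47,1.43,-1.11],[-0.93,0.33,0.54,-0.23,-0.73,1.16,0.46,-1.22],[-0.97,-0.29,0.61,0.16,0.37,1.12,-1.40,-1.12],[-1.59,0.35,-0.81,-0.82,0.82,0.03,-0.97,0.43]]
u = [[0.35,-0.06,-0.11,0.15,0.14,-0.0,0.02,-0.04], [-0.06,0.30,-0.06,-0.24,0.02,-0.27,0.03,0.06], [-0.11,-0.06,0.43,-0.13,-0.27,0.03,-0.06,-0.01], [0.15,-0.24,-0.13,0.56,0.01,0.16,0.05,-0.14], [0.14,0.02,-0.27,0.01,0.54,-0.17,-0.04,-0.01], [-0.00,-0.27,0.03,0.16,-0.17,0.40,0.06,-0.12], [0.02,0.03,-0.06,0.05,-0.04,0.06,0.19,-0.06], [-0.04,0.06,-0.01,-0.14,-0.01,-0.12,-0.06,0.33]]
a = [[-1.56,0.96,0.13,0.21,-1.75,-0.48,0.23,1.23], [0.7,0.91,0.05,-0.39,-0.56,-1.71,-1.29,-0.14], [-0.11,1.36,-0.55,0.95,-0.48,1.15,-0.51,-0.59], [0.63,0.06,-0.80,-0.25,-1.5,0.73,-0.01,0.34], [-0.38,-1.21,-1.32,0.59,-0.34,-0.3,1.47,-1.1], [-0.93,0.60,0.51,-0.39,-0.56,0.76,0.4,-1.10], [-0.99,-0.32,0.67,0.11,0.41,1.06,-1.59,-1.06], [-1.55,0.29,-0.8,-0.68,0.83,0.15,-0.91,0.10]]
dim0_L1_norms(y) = [6.58, 5.75, 4.63, 3.93, 6.51, 7.31, 6.38, 5.95]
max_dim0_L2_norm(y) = 3.03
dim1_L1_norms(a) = [6.55, 5.75, 5.7, 4.32, 6.71, 5.25, 6.21, 5.31]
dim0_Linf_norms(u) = [0.35, 0.3, 0.43, 0.56, 0.54, 0.4, 0.19, 0.33]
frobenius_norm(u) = 1.45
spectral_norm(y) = 3.57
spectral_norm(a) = 3.37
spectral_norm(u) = 0.98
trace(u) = 3.10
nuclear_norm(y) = 18.27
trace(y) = 0.58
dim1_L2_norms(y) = [2.59, 2.84, 2.25, 2.16, 2.81, 2.21, 2.46, 2.4]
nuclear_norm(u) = 3.11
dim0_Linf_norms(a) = [1.56, 1.36, 1.32, 0.95, 1.75, 1.71, 1.59, 1.23]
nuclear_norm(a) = 18.17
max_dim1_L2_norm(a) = 2.88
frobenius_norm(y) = 7.01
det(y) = 323.14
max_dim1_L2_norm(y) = 2.84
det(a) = 399.90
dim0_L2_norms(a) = [2.78, 2.37, 2.01, 1.46, 2.67, 2.61, 2.77, 2.36]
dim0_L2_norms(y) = [2.63, 2.39, 2.17, 1.55, 2.65, 3.03, 2.67, 2.45]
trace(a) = -2.52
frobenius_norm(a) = 6.83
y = a + u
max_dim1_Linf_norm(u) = 0.56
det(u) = -0.00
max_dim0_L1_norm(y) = 7.31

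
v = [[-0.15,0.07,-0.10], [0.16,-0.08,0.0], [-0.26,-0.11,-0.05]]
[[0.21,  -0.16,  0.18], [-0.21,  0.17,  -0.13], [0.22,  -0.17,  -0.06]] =v@ [[-1.04,0.84,-0.19], [0.52,-0.45,1.27], [-0.13,-0.01,-0.60]]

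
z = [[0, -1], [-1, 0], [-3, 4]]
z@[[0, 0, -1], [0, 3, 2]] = [[0, -3, -2], [0, 0, 1], [0, 12, 11]]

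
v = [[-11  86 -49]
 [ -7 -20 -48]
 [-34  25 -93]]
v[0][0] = -11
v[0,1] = 86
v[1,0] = -7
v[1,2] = -48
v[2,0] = -34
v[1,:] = [-7, -20, -48]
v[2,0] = -34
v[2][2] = -93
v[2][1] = 25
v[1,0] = -7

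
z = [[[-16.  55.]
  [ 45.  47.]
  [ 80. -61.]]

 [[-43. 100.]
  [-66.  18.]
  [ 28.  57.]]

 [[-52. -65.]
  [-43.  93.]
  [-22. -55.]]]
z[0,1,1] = 47.0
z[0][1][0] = 45.0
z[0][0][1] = 55.0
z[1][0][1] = 100.0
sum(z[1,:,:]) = 94.0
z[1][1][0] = -66.0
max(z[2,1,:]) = 93.0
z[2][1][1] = 93.0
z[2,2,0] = -22.0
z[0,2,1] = -61.0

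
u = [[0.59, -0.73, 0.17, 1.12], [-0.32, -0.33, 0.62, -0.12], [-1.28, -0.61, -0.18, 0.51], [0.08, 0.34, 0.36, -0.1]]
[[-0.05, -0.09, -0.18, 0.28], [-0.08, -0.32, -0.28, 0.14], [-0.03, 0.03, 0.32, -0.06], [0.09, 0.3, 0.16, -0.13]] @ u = [[0.25, 0.27, 0.07, -0.16], [0.42, 0.38, -0.11, -0.21], [-0.44, -0.2, -0.07, 0.13], [-0.26, -0.31, 0.13, 0.16]]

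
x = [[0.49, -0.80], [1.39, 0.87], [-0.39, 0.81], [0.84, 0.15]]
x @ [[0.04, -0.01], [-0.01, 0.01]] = [[0.03, -0.01], [0.05, -0.01], [-0.02, 0.01], [0.03, -0.01]]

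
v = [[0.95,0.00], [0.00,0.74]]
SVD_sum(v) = [[0.95,0.0], [0.0,0.00]] + [[0.00, 0.00],[0.00, 0.74]]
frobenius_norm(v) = 1.20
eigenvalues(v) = [0.95, 0.74]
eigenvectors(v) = [[1.0, 0.0], [0.0, 1.0]]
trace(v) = 1.69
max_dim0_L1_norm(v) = 0.95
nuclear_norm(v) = 1.69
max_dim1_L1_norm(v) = 0.95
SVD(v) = [[1.0, 0.00],[0.00, 1.00]] @ diag([0.95, 0.74]) @ [[1.0, 0.0], [0.0, 1.0]]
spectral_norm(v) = 0.95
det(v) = 0.70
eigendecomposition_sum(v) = [[0.95, 0.0],[0.00, 0.0]] + [[0.00, 0.00], [0.00, 0.74]]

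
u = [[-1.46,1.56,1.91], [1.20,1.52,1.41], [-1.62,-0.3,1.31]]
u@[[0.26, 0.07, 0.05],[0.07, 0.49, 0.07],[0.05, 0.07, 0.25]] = [[-0.17,0.8,0.51],[0.49,0.93,0.52],[-0.38,-0.17,0.23]]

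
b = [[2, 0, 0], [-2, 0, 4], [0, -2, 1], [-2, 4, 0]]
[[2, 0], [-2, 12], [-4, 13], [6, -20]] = b @ [[1, 0], [2, -5], [0, 3]]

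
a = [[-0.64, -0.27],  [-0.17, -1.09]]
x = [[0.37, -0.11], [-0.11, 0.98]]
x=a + [[1.01, 0.16], [0.06, 2.07]]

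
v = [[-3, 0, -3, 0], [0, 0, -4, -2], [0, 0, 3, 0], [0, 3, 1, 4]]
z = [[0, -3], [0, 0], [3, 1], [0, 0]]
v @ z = [[-9, 6], [-12, -4], [9, 3], [3, 1]]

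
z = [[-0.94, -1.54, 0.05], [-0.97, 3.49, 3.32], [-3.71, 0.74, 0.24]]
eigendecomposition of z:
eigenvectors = [[-0.18+0.40j, -0.18-0.40j, (0.24+0j)], [0.42+0.24j, 0.42-0.24j, (-0.91+0j)], [-0.75+0.00j, (-0.75-0j), (-0.33+0j)]]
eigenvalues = [(-1.08+1.74j), (-1.08-1.74j), (4.94+0j)]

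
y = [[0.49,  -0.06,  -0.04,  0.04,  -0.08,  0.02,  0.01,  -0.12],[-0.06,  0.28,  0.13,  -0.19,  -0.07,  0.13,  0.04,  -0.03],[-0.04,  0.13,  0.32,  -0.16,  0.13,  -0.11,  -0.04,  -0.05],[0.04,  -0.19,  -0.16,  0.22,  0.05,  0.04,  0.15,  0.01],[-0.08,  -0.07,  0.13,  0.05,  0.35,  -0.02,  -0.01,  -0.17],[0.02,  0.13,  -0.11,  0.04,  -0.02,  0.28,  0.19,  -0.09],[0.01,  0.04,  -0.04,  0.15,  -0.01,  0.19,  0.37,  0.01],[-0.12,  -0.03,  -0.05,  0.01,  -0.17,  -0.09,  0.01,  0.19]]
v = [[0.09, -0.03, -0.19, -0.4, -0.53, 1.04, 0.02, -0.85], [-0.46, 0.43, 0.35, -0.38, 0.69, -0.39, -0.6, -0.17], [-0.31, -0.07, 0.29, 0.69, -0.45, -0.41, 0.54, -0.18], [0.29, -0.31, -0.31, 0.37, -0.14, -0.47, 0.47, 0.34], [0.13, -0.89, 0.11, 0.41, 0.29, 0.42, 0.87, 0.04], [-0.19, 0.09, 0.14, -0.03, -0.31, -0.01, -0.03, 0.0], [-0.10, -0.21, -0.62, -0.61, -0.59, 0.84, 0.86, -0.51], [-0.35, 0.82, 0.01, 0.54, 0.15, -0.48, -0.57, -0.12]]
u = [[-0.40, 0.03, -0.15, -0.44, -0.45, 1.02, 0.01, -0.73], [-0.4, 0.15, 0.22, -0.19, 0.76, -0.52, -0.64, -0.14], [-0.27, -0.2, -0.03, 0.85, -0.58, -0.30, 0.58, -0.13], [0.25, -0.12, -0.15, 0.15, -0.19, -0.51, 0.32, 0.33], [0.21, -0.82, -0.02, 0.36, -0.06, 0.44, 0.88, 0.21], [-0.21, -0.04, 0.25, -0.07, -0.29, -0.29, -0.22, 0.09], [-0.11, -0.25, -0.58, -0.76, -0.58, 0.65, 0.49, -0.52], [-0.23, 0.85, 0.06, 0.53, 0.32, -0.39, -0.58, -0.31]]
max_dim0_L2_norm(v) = 1.65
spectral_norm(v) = 2.53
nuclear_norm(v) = 8.06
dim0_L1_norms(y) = [0.86, 0.93, 0.98, 0.86, 0.88, 0.88, 0.82, 0.67]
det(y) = 0.00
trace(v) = 2.20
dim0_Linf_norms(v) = [0.46, 0.89, 0.62, 0.69, 0.69, 1.04, 0.87, 0.85]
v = u + y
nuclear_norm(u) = 7.53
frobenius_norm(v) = 3.61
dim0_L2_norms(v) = [0.77, 1.34, 0.87, 1.32, 1.24, 1.65, 1.64, 1.08]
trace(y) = 2.50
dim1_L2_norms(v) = [1.51, 1.3, 1.16, 1.0, 1.42, 0.4, 1.69, 1.3]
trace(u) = -0.30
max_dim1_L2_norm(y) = 0.52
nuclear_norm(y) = 2.52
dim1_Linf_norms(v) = [1.04, 0.69, 0.69, 0.47, 0.89, 0.31, 0.86, 0.82]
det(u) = -0.00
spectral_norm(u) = 2.39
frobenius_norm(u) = 3.49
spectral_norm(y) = 0.70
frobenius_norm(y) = 1.17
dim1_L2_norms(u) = [1.47, 1.24, 1.27, 0.79, 1.36, 0.58, 1.5, 1.32]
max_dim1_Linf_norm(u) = 1.02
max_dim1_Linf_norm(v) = 1.04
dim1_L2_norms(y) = [0.52, 0.4, 0.42, 0.37, 0.43, 0.39, 0.45, 0.3]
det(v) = 0.03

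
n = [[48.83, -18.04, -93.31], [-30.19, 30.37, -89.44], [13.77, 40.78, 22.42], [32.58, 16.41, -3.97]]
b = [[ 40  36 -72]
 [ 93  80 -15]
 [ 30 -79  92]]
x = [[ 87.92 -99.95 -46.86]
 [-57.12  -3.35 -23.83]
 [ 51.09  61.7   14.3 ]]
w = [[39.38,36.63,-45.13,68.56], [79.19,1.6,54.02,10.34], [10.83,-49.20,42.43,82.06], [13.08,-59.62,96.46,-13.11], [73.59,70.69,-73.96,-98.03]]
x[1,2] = -23.83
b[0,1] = 36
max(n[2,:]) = 40.78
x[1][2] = -23.83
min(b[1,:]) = -15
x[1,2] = -23.83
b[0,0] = 40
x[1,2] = -23.83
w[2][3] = 82.06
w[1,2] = 54.02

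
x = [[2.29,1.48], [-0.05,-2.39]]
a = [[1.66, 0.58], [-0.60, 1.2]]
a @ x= [[3.77, 1.07], [-1.43, -3.76]]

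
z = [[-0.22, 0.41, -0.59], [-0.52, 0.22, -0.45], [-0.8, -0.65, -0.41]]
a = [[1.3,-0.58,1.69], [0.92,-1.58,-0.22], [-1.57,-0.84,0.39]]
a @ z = [[-1.34, -0.69, -1.2], [0.80, 0.17, 0.26], [0.47, -1.08, 1.14]]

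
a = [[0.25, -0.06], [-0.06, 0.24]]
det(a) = 0.06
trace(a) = 0.49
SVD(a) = [[-0.74, 0.68], [0.68, 0.74]] @ diag([0.30520797289396145, 0.18479202710603854]) @ [[-0.74, 0.68], [0.68, 0.74]]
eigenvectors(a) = [[0.74, 0.68], [-0.68, 0.74]]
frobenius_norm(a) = 0.36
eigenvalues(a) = [0.31, 0.18]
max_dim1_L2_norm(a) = 0.26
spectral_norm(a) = 0.31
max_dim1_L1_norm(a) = 0.31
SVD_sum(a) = [[0.17, -0.15], [-0.15, 0.14]] + [[0.08, 0.09],[0.09, 0.1]]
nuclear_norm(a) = 0.49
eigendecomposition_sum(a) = [[0.17, -0.15], [-0.15, 0.14]] + [[0.08, 0.09],[0.09, 0.10]]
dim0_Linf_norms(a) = [0.25, 0.24]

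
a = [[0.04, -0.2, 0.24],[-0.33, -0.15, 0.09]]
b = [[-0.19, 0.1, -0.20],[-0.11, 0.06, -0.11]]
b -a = [[-0.23, 0.30, -0.44],[0.22, 0.21, -0.20]]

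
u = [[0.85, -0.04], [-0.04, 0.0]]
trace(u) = 0.85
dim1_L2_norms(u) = [0.85, 0.04]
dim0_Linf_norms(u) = [0.85, 0.04]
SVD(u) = [[-1.0, 0.05], [0.05, 1.0]] @ diag([0.8518782027698297, 0.001878202769829887]) @ [[-1.0, 0.05], [-0.05, -1.0]]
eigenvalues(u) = [0.85, -0.0]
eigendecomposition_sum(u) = [[0.85,  -0.04], [-0.04,  0.00]] + [[-0.00, -0.0],  [-0.00, -0.0]]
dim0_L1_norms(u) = [0.89, 0.04]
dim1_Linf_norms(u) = [0.85, 0.04]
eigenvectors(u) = [[1.00, 0.05], [-0.05, 1.0]]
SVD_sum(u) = [[0.85, -0.04],[-0.04, 0.0]] + [[-0.0, -0.0], [-0.00, -0.0]]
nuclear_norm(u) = 0.85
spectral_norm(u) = 0.85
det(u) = -0.00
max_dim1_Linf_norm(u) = 0.85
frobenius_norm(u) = 0.85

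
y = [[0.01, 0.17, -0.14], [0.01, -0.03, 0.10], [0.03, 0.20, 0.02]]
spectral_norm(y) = 0.28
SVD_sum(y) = [[0.02, 0.19, -0.09], [-0.01, -0.06, 0.03], [0.01, 0.16, -0.07]] + [[-0.01, -0.02, -0.05], [0.01, 0.03, 0.07], [0.02, 0.04, 0.09]] + [[0.00, -0.0, -0.00], [0.0, -0.00, -0.00], [-0.00, 0.0, 0.00]]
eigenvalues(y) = [0.13, 0.01, -0.14]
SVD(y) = [[-0.75,0.41,-0.52], [0.24,-0.57,-0.79], [-0.62,-0.71,0.33]] @ diag([0.28411319838105886, 0.14201524313582925, 0.0033706412975034327]) @ [[-0.08, -0.91, 0.41], [-0.16, -0.39, -0.91], [-0.98, 0.14, 0.11]]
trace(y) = 0.00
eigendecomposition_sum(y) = [[-0.01, -0.04, -0.02], [0.02, 0.07, 0.04], [0.03, 0.12, 0.07]] + [[0.01, 0.01, -0.0], [-0.0, -0.00, 0.00], [-0.00, -0.00, 0.0]] + [[0.01,  0.19,  -0.11], [-0.0,  -0.1,  0.06], [0.0,  0.09,  -0.05]]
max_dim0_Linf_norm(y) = 0.2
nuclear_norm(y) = 0.43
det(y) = -0.00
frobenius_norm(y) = 0.32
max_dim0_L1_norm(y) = 0.4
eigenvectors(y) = [[0.26, -0.98, 0.83], [-0.5, 0.14, -0.42], [-0.83, 0.15, 0.37]]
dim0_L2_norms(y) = [0.03, 0.26, 0.17]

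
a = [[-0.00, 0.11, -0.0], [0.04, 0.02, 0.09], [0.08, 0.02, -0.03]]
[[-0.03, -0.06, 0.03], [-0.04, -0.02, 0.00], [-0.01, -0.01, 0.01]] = a @ [[-0.21, -0.07, -0.01], [-0.23, -0.52, 0.31], [-0.33, -0.07, -0.06]]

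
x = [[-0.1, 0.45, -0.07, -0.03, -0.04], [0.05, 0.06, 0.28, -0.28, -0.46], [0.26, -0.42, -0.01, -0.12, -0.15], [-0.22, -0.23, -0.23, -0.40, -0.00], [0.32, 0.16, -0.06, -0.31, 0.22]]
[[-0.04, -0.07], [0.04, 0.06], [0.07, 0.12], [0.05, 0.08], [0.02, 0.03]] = x @ [[0.06, 0.1], [-0.09, -0.16], [-0.03, -0.05], [-0.08, -0.13], [-0.06, -0.1]]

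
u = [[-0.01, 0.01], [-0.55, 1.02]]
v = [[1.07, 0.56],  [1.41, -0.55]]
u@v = [[0.0, -0.01], [0.85, -0.87]]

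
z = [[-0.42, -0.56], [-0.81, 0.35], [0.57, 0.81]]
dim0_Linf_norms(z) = [0.81, 0.81]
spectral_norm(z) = 1.24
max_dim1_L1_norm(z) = 1.38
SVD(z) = [[-0.55, 0.15], [-0.29, -0.96], [0.78, -0.25]] @ diag([1.2407592019825997, 0.8426841654472347]) @ [[0.73, 0.68], [0.68, -0.73]]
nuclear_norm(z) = 2.08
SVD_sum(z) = [[-0.51, -0.47], [-0.26, -0.24], [0.71, 0.66]] + [[0.09, -0.09], [-0.55, 0.59], [-0.14, 0.15]]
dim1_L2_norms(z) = [0.7, 0.88, 0.99]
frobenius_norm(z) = 1.50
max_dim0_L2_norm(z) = 1.08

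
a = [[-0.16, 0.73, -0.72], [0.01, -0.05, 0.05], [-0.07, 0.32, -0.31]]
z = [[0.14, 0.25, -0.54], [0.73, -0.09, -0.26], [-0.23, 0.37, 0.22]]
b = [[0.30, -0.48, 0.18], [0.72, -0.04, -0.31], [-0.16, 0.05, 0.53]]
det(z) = -0.15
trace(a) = -0.52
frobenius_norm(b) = 1.13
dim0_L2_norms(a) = [0.17, 0.8, 0.79]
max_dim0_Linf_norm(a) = 0.73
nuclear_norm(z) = 1.76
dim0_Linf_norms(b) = [0.72, 0.48, 0.53]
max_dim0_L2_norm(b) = 0.8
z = b + a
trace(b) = 0.79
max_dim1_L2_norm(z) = 0.78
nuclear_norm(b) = 1.81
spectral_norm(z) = 0.92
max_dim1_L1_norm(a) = 1.61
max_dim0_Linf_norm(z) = 0.73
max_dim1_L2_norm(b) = 0.78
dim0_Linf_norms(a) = [0.16, 0.73, 0.72]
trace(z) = 0.27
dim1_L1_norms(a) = [1.61, 0.11, 0.7]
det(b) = 0.16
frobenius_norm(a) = 1.13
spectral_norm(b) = 0.91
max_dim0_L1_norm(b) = 1.18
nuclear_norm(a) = 1.14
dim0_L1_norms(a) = [0.24, 1.1, 1.08]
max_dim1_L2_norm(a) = 1.04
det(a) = 0.00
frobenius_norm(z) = 1.10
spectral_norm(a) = 1.13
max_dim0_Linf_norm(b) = 0.72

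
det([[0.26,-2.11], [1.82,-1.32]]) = 3.497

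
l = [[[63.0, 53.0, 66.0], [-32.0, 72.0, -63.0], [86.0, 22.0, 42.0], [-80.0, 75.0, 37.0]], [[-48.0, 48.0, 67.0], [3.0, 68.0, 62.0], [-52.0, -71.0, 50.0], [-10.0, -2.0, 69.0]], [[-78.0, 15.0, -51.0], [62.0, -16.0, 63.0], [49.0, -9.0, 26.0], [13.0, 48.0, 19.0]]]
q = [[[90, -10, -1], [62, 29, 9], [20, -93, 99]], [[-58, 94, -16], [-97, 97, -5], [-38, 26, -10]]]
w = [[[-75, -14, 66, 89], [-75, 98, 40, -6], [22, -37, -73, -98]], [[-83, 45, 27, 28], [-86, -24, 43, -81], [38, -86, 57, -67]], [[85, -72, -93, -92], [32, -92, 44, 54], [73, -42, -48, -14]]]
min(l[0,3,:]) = -80.0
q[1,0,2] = -16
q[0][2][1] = -93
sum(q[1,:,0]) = -193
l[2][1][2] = 63.0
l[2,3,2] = 19.0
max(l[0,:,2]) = 66.0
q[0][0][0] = 90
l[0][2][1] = 22.0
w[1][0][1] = 45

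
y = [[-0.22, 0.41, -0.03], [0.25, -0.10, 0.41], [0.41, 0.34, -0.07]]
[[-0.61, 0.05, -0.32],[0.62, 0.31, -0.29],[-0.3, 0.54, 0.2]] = y@[[0.42, 0.88, 0.69], [-1.19, 0.61, -0.50], [0.96, 0.36, -1.25]]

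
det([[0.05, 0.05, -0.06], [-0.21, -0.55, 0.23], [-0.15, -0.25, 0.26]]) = -0.001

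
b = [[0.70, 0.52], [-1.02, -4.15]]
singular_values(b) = [4.33, 0.55]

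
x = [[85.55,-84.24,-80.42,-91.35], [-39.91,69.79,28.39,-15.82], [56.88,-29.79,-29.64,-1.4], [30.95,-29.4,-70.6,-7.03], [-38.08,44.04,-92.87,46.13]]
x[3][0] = 30.95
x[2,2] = -29.64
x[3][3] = -7.03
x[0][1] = -84.24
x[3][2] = -70.6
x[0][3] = -91.35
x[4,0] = -38.08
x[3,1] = -29.4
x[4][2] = -92.87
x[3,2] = -70.6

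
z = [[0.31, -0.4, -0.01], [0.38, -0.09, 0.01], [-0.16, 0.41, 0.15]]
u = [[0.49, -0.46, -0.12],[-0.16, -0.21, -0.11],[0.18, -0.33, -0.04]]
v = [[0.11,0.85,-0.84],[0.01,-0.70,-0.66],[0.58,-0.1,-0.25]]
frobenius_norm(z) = 0.79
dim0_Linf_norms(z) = [0.38, 0.41, 0.15]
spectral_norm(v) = 1.21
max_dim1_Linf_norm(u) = 0.49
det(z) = 0.02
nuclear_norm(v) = 2.75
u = v @ z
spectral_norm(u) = 0.78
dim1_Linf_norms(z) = [0.4, 0.38, 0.41]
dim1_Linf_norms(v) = [0.85, 0.7, 0.58]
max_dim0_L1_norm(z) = 0.9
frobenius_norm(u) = 0.83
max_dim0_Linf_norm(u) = 0.49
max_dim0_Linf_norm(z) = 0.41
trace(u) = 0.24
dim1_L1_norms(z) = [0.72, 0.48, 0.72]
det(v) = -0.65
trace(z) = 0.37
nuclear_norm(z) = 1.10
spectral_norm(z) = 0.73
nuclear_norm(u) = 1.12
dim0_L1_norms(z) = [0.85, 0.9, 0.17]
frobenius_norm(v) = 1.67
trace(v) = -0.84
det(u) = -0.01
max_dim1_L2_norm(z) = 0.51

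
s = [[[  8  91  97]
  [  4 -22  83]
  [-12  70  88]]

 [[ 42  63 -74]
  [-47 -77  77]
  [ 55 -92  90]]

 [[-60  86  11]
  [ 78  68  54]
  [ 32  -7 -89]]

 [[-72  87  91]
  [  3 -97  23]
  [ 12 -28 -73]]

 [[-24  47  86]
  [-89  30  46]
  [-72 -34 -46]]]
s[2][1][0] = 78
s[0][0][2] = 97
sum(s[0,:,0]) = 0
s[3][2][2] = -73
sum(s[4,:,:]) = -56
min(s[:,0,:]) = -74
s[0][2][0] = -12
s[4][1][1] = 30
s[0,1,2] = 83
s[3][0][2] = 91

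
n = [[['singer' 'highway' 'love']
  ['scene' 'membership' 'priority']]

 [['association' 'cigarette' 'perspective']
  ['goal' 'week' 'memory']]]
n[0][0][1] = 'highway'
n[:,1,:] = [['scene', 'membership', 'priority'], ['goal', 'week', 'memory']]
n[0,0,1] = 'highway'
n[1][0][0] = 'association'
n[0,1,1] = 'membership'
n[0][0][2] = 'love'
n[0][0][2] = 'love'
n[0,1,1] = 'membership'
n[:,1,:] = [['scene', 'membership', 'priority'], ['goal', 'week', 'memory']]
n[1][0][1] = 'cigarette'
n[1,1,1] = 'week'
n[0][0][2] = 'love'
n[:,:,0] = [['singer', 'scene'], ['association', 'goal']]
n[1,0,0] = 'association'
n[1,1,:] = ['goal', 'week', 'memory']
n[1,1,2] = 'memory'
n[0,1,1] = 'membership'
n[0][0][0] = 'singer'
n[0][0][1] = 'highway'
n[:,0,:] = [['singer', 'highway', 'love'], ['association', 'cigarette', 'perspective']]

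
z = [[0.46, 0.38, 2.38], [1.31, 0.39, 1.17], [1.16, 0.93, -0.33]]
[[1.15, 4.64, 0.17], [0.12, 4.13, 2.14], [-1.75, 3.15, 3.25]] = z@[[-0.14, 1.28, 1.66], [-1.44, 2.27, 1.26], [0.74, 1.34, -0.45]]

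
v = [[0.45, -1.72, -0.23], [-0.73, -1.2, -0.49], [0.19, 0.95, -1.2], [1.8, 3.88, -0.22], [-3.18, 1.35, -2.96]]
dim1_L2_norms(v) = [1.79, 1.49, 1.54, 4.28, 4.55]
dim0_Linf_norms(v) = [3.18, 3.88, 2.96]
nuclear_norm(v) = 10.75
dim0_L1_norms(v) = [6.35, 9.1, 5.1]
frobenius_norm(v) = 6.84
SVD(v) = [[0.31,-0.06,-0.74],[0.17,-0.26,-0.2],[-0.27,-0.04,-0.62],[-0.71,0.54,-0.17],[-0.55,-0.8,0.04]] @ diag([4.905784851608965, 4.611818255142373, 1.228457313568342]) @ [[0.09, -0.91, 0.4], [0.79, 0.30, 0.53], [-0.6, 0.27, 0.75]]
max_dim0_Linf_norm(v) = 3.88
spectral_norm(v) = 4.91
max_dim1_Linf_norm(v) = 3.88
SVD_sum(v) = [[0.13,-1.39,0.60], [0.07,-0.77,0.33], [-0.12,1.21,-0.53], [-0.3,3.17,-1.38], [-0.24,2.46,-1.07]] + [[-0.23, -0.09, -0.15], [-0.95, -0.37, -0.63], [-0.15, -0.06, -0.10], [1.98, 0.76, 1.31], [-2.91, -1.12, -1.93]] + [[0.55,-0.24,-0.68],[0.15,-0.07,-0.19],[0.46,-0.2,-0.57],[0.12,-0.06,-0.16],[-0.03,0.01,0.04]]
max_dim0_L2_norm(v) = 4.71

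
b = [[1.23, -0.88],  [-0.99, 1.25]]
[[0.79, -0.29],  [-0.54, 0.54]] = b @[[0.76,0.17],[0.17,0.57]]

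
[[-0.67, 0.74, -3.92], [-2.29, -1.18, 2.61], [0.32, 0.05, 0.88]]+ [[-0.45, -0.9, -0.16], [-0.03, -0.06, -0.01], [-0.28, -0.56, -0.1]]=[[-1.12, -0.16, -4.08],  [-2.32, -1.24, 2.6],  [0.04, -0.51, 0.78]]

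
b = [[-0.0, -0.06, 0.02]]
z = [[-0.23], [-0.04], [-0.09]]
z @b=[[0.00, 0.01, -0.00],[0.00, 0.0, -0.0],[0.0, 0.01, -0.00]]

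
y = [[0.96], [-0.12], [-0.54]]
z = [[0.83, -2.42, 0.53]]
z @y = [[0.80]]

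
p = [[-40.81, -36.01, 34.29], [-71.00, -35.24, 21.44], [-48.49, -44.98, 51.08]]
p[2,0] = -48.49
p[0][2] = 34.29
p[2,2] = 51.08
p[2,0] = -48.49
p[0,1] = -36.01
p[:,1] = [-36.01, -35.24, -44.98]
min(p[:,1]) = -44.98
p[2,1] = -44.98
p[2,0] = -48.49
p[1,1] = -35.24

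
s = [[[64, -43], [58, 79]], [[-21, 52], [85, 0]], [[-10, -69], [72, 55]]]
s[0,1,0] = 58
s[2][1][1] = 55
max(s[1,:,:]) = 85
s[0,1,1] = 79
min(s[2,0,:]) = -69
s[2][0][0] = -10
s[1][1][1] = 0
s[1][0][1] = 52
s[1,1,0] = 85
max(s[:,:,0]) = 85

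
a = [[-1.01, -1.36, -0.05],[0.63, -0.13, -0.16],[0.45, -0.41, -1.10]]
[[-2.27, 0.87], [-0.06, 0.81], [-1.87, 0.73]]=a @ [[0.52, 1.06], [1.23, -1.44], [1.45, 0.31]]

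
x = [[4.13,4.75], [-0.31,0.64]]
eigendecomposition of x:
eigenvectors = [[0.99, -0.85], [-0.10, 0.53]]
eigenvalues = [3.64, 1.13]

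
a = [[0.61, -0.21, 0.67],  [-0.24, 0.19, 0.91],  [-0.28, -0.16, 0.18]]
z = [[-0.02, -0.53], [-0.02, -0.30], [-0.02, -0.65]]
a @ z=[[-0.02, -0.70], [-0.02, -0.52], [0.01, 0.08]]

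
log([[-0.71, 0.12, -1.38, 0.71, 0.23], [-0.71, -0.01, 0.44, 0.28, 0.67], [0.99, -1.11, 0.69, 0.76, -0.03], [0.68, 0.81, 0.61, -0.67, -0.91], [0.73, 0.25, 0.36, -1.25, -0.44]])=[[(-0.89+0.52j),(-0.23+0.47j),(-1.36+0.38j),-0.37-0.83j,(-1.28-0.57j)], [-1.13+0.42j,-0.38+0.38j,(0.21+0.31j),-0.99-0.66j,(-0.38-0.45j)], [1.16+0.17j,(-0.88+0.15j),(0.78+0.12j),0.08-0.27j,(0.2-0.18j)], [-0.57-0.81j,(-0.3-0.74j),(-0.39-0.6j),0.10+1.29j,0.23+0.89j], [(-0.98-0.76j),(-1.44-0.69j),(-0.59-0.56j),0.09+1.20j,(-0.77+0.83j)]]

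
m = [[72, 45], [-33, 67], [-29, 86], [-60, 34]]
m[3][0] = -60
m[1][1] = 67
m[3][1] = 34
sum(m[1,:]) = 34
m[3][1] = 34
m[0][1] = 45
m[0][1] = 45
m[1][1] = 67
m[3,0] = -60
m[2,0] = -29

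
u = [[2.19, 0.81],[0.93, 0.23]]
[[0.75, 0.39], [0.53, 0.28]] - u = [[-1.44, -0.42], [-0.40, 0.05]]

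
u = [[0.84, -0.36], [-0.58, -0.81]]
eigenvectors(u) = [[0.95,  0.2], [-0.31,  0.98]]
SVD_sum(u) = [[0.53,0.26],[-0.79,-0.39]] + [[0.31, -0.62], [0.21, -0.42]]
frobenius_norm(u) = 1.35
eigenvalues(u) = [0.96, -0.93]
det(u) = -0.89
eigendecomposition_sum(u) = [[0.90, -0.18], [-0.29, 0.06]] + [[-0.06, -0.18], [-0.29, -0.87]]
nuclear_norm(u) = 1.90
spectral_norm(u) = 1.06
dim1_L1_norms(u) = [1.2, 1.39]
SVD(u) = [[-0.56,0.83], [0.83,0.56]] @ diag([1.0605047199909443, 0.8384686868791992]) @ [[-0.9,-0.44], [0.44,-0.9]]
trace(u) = 0.03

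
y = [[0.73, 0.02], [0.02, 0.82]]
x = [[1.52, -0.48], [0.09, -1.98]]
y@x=[[1.11,-0.39], [0.1,-1.63]]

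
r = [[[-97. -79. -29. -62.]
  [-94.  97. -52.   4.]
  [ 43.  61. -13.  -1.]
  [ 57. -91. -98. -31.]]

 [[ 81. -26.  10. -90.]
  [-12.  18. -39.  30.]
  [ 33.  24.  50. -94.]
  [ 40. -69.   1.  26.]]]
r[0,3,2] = -98.0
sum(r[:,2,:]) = 103.0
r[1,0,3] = -90.0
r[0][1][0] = -94.0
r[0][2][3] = -1.0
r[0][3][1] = -91.0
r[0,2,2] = -13.0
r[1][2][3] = -94.0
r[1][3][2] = 1.0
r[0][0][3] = -62.0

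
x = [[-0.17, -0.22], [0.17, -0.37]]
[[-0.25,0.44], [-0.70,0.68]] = x @[[-0.62, -0.14], [1.60, -1.89]]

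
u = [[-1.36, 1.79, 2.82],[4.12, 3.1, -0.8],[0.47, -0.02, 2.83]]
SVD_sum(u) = [[-0.85, -0.53, 0.32], [4.14, 2.60, -1.57], [-0.40, -0.25, 0.15]] + [[0.08, 1.61, 2.88], [0.02, 0.45, 0.80], [0.06, 1.2, 2.16]] + [[-0.59, 0.71, -0.38], [-0.04, 0.05, -0.03], [0.81, -0.97, 0.52]]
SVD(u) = [[-0.2, -0.78, -0.59], [0.98, -0.22, -0.04], [-0.09, -0.59, 0.81]] @ diag([5.266421643438805, 4.223548906968303, 1.6991579396766383]) @ [[0.81, 0.51, -0.31], [-0.02, -0.49, -0.87], [0.59, -0.71, 0.38]]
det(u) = -37.79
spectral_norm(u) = 5.27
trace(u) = 4.57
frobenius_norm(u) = 6.96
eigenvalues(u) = [-2.86, 4.47, 2.96]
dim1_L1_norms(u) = [5.97, 8.02, 3.32]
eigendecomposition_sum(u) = [[-2.27, 0.69, 1.22], [1.60, -0.48, -0.86], [0.19, -0.06, -0.10]] + [[0.90, 1.16, 0.98], [2.57, 3.32, 2.81], [0.23, 0.29, 0.25]] + [[0.01, -0.06, 0.62], [-0.05, 0.26, -2.75], [0.05, -0.25, 2.69]]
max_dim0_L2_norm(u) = 4.36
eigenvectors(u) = [[0.82, -0.33, 0.16], [-0.57, -0.94, -0.71], [-0.07, -0.08, 0.69]]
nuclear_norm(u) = 11.19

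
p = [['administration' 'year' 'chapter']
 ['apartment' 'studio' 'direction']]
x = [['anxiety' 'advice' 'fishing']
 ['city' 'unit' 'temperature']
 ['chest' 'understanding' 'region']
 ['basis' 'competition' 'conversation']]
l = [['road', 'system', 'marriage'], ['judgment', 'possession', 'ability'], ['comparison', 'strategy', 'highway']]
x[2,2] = 'region'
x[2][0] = 'chest'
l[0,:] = ['road', 'system', 'marriage']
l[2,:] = ['comparison', 'strategy', 'highway']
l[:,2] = ['marriage', 'ability', 'highway']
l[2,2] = 'highway'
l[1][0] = 'judgment'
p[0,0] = 'administration'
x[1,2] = 'temperature'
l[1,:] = ['judgment', 'possession', 'ability']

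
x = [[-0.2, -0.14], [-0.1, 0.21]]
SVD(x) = [[-0.8, 0.60], [0.60, 0.80]] @ diag([0.25815499853248236, 0.21692394227630576]) @ [[0.39,0.92], [-0.92,0.39]]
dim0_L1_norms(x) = [0.3, 0.35]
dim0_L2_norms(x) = [0.22, 0.25]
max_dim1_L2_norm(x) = 0.24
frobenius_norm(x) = 0.34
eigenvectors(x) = [[-0.98, 0.3], [-0.22, -0.95]]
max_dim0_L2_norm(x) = 0.25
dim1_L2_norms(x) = [0.24, 0.23]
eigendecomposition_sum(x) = [[-0.22, -0.07],[-0.05, -0.02]] + [[0.02, -0.07], [-0.05, 0.23]]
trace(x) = 0.01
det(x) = -0.06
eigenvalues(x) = [-0.23, 0.24]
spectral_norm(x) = 0.26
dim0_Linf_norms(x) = [0.2, 0.21]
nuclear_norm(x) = 0.48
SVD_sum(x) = [[-0.08, -0.19],[0.06, 0.14]] + [[-0.12, 0.05], [-0.16, 0.07]]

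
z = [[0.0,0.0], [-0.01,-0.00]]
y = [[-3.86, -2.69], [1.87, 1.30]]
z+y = [[-3.86, -2.69], [1.86, 1.3]]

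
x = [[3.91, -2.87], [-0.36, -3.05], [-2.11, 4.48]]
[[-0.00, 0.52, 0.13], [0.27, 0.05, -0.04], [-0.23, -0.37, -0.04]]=x @[[-0.06, 0.11, 0.04],[-0.08, -0.03, 0.01]]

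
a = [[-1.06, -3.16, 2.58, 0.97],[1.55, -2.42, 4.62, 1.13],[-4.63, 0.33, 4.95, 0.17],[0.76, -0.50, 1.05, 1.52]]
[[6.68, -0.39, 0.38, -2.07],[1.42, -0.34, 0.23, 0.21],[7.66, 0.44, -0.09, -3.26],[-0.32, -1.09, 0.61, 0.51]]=a @ [[-1.67, -0.01, -0.03, 0.74], [-1.46, -0.03, -0.02, 0.44], [0.08, 0.11, -0.06, 0.00], [0.09, -0.8, 0.45, 0.11]]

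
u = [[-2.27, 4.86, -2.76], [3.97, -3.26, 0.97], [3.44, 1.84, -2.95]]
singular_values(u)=[7.76, 5.24, 0.1]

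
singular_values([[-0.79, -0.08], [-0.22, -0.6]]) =[0.88, 0.52]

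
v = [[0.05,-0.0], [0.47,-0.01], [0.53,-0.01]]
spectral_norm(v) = 0.71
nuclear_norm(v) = 0.71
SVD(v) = [[-0.07, 0.76], [-0.66, -0.52], [-0.75, 0.39]] @ diag([0.7102804342906842, 0.001305627755994258]) @ [[-1.00, 0.02], [0.02, 1.0]]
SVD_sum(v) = [[0.05, -0.0],[0.47, -0.01],[0.53, -0.01]] + [[0.0, 0.0], [-0.00, -0.0], [0.00, 0.00]]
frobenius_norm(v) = 0.71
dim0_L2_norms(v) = [0.71, 0.01]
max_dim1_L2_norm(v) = 0.53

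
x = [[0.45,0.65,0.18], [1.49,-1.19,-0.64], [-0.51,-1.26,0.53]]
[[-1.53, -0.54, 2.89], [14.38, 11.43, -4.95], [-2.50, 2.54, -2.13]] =x @ [[3.95, 4.49, 0.64], [-2.92, -3.9, 2.98], [-7.85, -0.16, 3.68]]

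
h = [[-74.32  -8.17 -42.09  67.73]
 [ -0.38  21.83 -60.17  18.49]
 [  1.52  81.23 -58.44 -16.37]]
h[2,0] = 1.52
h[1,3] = 18.49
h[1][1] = 21.83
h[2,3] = -16.37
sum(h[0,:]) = -56.849999999999994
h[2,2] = -58.44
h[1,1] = 21.83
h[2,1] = 81.23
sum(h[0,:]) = -56.849999999999994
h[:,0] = [-74.32, -0.38, 1.52]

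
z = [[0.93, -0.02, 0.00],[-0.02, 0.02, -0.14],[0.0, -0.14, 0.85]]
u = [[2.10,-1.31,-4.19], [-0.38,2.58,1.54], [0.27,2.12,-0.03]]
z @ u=[[1.96, -1.27, -3.93], [-0.09, -0.22, 0.12], [0.28, 1.44, -0.24]]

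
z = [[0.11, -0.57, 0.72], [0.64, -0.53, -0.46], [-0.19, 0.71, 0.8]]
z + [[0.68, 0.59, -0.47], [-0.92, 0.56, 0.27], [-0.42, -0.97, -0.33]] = [[0.79, 0.02, 0.25], [-0.28, 0.03, -0.19], [-0.61, -0.26, 0.47]]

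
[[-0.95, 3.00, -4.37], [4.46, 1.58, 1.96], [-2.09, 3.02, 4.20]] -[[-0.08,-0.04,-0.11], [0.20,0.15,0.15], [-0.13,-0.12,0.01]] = [[-0.87, 3.04, -4.26], [4.26, 1.43, 1.81], [-1.96, 3.14, 4.19]]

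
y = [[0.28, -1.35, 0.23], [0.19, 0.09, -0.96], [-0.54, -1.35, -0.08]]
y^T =[[0.28, 0.19, -0.54], [-1.35, 0.09, -1.35], [0.23, -0.96, -0.08]]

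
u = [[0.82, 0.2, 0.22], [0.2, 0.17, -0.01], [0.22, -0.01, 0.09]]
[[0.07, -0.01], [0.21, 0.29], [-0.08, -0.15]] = u @ [[-0.3, 0.10], [1.56, 1.5], [0.01, -1.76]]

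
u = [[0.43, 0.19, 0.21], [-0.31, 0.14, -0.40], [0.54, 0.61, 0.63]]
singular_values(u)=[1.19, 0.39, 0.18]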